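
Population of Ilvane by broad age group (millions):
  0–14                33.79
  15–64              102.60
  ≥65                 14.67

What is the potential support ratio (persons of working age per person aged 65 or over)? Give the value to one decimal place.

Potential support ratio = 102.60 / 14.67 = 7.0

Potential support ratio: 7.0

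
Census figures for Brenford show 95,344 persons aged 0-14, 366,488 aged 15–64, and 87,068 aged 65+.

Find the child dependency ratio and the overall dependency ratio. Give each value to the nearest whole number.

Youth dependency ratio: 26
Total dependency ratio: 50

Youth dependency ratio = 95,344 / 366,488 × 100 = 26
Total dependency ratio = (95,344 + 87,068) / 366,488 × 100 = 182,412 / 366,488 × 100 = 50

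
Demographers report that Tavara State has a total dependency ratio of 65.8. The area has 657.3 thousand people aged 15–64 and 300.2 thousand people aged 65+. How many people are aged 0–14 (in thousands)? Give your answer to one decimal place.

Total dependency ratio = (youth + elderly) / working-age × 100
65.8 = (Y + 300.2) / 657.3 × 100
⇒ 132.3

Aged 0–14: 132.3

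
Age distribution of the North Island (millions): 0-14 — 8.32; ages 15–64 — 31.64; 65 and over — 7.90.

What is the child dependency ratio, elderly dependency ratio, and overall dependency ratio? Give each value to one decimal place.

Youth dependency ratio: 26.3
Old-age dependency ratio: 25.0
Total dependency ratio: 51.3

Youth dependency ratio = 8.32 / 31.64 × 100 = 26.3
Old-age dependency ratio = 7.90 / 31.64 × 100 = 25.0
Total dependency ratio = (8.32 + 7.90) / 31.64 × 100 = 16.22 / 31.64 × 100 = 51.3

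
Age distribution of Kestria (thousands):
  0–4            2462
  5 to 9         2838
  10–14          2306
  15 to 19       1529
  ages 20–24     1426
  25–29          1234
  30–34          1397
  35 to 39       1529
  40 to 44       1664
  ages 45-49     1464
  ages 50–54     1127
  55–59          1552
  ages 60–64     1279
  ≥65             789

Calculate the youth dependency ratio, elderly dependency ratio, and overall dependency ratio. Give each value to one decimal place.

Youth dependency ratio: 53.6
Old-age dependency ratio: 5.6
Total dependency ratio: 59.1

0–14: 2462 + 2838 + 2306 = 7606
15–64: 1529 + 1426 + 1234 + 1397 + 1529 + 1664 + 1464 + 1127 + 1552 + 1279 = 14201
65+: 789
Youth dependency ratio = 7606 / 14201 × 100 = 53.6
Old-age dependency ratio = 789 / 14201 × 100 = 5.6
Total dependency ratio = (7606 + 789) / 14201 × 100 = 8395 / 14201 × 100 = 59.1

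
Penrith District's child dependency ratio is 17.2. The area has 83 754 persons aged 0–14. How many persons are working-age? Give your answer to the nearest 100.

Youth dependency ratio = youth / working-age × 100
17.2 = 83 754 / W × 100
⇒ 486 900

Working-age: 486 900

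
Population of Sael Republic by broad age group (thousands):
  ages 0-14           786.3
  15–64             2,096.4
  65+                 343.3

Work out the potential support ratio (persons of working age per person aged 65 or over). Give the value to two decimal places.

Potential support ratio = 2,096.4 / 343.3 = 6.11

Potential support ratio: 6.11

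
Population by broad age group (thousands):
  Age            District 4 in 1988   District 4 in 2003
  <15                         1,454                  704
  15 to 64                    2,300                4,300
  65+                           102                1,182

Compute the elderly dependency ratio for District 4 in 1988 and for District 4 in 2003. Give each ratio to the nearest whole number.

District 4 in 1988: 102 / 2,300 × 100 = 4
District 4 in 2003: 1,182 / 4,300 × 100 = 27

District 4 in 1988: 4
District 4 in 2003: 27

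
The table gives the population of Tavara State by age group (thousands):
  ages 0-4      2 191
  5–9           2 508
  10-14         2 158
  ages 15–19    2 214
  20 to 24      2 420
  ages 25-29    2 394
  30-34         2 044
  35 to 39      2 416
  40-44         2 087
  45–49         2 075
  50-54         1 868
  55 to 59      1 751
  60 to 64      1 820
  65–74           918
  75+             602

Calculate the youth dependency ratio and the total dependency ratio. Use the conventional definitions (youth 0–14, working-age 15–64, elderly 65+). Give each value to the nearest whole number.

0–14: 2 191 + 2 508 + 2 158 = 6 857
15–64: 2 214 + 2 420 + 2 394 + 2 044 + 2 416 + 2 087 + 2 075 + 1 868 + 1 751 + 1 820 = 21 089
65+: 918 + 602 = 1 520
Youth dependency ratio = 6 857 / 21 089 × 100 = 33
Total dependency ratio = (6 857 + 1 520) / 21 089 × 100 = 8 377 / 21 089 × 100 = 40

Youth dependency ratio: 33
Total dependency ratio: 40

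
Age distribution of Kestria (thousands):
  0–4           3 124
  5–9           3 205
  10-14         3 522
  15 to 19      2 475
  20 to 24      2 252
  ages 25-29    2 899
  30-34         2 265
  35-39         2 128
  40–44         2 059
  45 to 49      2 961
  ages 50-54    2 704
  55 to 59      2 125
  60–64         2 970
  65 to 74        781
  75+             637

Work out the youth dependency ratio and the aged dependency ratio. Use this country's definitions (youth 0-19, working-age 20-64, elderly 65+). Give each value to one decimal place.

0–19: 3 124 + 3 205 + 3 522 + 2 475 = 12 326
20–64: 2 252 + 2 899 + 2 265 + 2 128 + 2 059 + 2 961 + 2 704 + 2 125 + 2 970 = 22 363
65+: 781 + 637 = 1 418
Youth dependency ratio = 12 326 / 22 363 × 100 = 55.1
Old-age dependency ratio = 1 418 / 22 363 × 100 = 6.3

Youth dependency ratio: 55.1
Old-age dependency ratio: 6.3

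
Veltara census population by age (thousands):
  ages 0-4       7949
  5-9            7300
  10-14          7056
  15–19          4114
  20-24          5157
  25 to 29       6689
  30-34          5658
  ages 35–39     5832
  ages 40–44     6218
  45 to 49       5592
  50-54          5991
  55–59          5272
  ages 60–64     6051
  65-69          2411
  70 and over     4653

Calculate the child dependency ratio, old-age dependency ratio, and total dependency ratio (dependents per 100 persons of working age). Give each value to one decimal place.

0–14: 7949 + 7300 + 7056 = 22305
15–64: 4114 + 5157 + 6689 + 5658 + 5832 + 6218 + 5592 + 5991 + 5272 + 6051 = 56574
65+: 2411 + 4653 = 7064
Youth dependency ratio = 22305 / 56574 × 100 = 39.4
Old-age dependency ratio = 7064 / 56574 × 100 = 12.5
Total dependency ratio = (22305 + 7064) / 56574 × 100 = 29369 / 56574 × 100 = 51.9

Youth dependency ratio: 39.4
Old-age dependency ratio: 12.5
Total dependency ratio: 51.9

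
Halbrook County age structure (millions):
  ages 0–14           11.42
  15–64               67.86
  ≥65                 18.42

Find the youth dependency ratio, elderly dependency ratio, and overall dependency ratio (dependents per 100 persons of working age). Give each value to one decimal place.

Youth dependency ratio = 11.42 / 67.86 × 100 = 16.8
Old-age dependency ratio = 18.42 / 67.86 × 100 = 27.1
Total dependency ratio = (11.42 + 18.42) / 67.86 × 100 = 29.84 / 67.86 × 100 = 44.0

Youth dependency ratio: 16.8
Old-age dependency ratio: 27.1
Total dependency ratio: 44.0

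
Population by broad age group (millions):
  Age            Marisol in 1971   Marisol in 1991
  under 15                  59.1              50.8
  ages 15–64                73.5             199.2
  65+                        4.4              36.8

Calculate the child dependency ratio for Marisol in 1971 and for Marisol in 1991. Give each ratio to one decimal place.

Marisol in 1971: 80.4
Marisol in 1991: 25.5

Marisol in 1971: 59.1 / 73.5 × 100 = 80.4
Marisol in 1991: 50.8 / 199.2 × 100 = 25.5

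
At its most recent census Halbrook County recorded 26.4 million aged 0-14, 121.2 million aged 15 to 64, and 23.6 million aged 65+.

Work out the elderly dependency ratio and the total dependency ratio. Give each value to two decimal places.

Old-age dependency ratio: 19.47
Total dependency ratio: 41.25

Old-age dependency ratio = 23.6 / 121.2 × 100 = 19.47
Total dependency ratio = (26.4 + 23.6) / 121.2 × 100 = 50.0 / 121.2 × 100 = 41.25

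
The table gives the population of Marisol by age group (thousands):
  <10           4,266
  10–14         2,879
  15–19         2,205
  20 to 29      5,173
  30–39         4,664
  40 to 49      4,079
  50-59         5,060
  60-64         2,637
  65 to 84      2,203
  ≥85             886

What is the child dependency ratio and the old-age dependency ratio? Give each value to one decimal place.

Youth dependency ratio: 30.0
Old-age dependency ratio: 13.0

0–14: 4,266 + 2,879 = 7,145
15–64: 2,205 + 5,173 + 4,664 + 4,079 + 5,060 + 2,637 = 23,818
65+: 2,203 + 886 = 3,089
Youth dependency ratio = 7,145 / 23,818 × 100 = 30.0
Old-age dependency ratio = 3,089 / 23,818 × 100 = 13.0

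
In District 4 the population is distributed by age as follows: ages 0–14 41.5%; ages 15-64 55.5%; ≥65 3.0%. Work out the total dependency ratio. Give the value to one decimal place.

Total dependency ratio = (41.5 + 3.0) / 55.5 × 100 = 44.5 / 55.5 × 100 = 80.2

Total dependency ratio: 80.2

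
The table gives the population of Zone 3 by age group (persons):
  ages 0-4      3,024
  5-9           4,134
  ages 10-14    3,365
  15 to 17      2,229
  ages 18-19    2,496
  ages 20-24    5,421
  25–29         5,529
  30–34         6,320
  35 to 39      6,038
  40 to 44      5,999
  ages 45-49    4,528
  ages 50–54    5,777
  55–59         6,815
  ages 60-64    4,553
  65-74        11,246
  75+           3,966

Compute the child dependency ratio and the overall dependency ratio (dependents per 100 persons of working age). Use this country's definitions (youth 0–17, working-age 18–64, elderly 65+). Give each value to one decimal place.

Youth dependency ratio: 23.8
Total dependency ratio: 52.3

0–17: 3,024 + 4,134 + 3,365 + 2,229 = 12,752
18–64: 2,496 + 5,421 + 5,529 + 6,320 + 6,038 + 5,999 + 4,528 + 5,777 + 6,815 + 4,553 = 53,476
65+: 11,246 + 3,966 = 15,212
Youth dependency ratio = 12,752 / 53,476 × 100 = 23.8
Total dependency ratio = (12,752 + 15,212) / 53,476 × 100 = 27,964 / 53,476 × 100 = 52.3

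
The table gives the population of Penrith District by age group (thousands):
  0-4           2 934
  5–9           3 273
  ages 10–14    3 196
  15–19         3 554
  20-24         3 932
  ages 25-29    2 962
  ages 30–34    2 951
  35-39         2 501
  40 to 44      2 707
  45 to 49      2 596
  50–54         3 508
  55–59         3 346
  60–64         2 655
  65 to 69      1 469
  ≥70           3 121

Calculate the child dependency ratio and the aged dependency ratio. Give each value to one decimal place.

Youth dependency ratio: 30.6
Old-age dependency ratio: 14.9

0–14: 2 934 + 3 273 + 3 196 = 9 403
15–64: 3 554 + 3 932 + 2 962 + 2 951 + 2 501 + 2 707 + 2 596 + 3 508 + 3 346 + 2 655 = 30 712
65+: 1 469 + 3 121 = 4 590
Youth dependency ratio = 9 403 / 30 712 × 100 = 30.6
Old-age dependency ratio = 4 590 / 30 712 × 100 = 14.9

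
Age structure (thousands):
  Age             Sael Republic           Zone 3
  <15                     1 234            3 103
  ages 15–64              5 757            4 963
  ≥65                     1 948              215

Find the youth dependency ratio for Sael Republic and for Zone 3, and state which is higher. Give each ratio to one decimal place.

Sael Republic: 21.4
Zone 3: 62.5
Higher: Zone 3

Sael Republic: 1 234 / 5 757 × 100 = 21.4
Zone 3: 3 103 / 4 963 × 100 = 62.5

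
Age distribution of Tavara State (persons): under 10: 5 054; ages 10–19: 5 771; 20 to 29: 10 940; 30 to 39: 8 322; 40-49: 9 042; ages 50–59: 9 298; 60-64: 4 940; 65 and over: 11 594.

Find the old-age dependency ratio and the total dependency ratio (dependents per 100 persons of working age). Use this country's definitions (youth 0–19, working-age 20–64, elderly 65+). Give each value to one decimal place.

Old-age dependency ratio: 27.3
Total dependency ratio: 52.7

0–19: 5 054 + 5 771 = 10 825
20–64: 10 940 + 8 322 + 9 042 + 9 298 + 4 940 = 42 542
65+: 11 594
Old-age dependency ratio = 11 594 / 42 542 × 100 = 27.3
Total dependency ratio = (10 825 + 11 594) / 42 542 × 100 = 22 419 / 42 542 × 100 = 52.7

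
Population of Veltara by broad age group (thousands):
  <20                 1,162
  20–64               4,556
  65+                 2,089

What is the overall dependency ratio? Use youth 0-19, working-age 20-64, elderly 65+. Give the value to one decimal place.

Total dependency ratio = (1,162 + 2,089) / 4,556 × 100 = 3,251 / 4,556 × 100 = 71.4

Total dependency ratio: 71.4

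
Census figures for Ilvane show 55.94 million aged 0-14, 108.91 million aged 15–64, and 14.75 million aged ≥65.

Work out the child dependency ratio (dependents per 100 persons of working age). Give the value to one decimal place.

Youth dependency ratio = 55.94 / 108.91 × 100 = 51.4

Youth dependency ratio: 51.4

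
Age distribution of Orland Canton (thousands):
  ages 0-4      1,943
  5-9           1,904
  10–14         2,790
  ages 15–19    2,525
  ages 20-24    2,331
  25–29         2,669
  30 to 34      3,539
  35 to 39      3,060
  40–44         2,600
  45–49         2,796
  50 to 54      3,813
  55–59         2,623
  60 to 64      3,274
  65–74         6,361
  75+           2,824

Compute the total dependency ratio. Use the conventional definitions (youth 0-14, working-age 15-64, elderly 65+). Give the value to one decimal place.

0–14: 1,943 + 1,904 + 2,790 = 6,637
15–64: 2,525 + 2,331 + 2,669 + 3,539 + 3,060 + 2,600 + 2,796 + 3,813 + 2,623 + 3,274 = 29,230
65+: 6,361 + 2,824 = 9,185
Total dependency ratio = (6,637 + 9,185) / 29,230 × 100 = 15,822 / 29,230 × 100 = 54.1

Total dependency ratio: 54.1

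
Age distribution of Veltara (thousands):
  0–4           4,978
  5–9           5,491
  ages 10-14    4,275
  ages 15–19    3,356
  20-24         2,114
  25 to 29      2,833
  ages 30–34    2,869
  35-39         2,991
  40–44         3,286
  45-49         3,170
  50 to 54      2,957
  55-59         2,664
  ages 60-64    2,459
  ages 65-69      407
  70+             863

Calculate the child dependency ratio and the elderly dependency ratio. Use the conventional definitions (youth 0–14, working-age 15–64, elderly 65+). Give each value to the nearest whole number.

0–14: 4,978 + 5,491 + 4,275 = 14,744
15–64: 3,356 + 2,114 + 2,833 + 2,869 + 2,991 + 3,286 + 3,170 + 2,957 + 2,664 + 2,459 = 28,699
65+: 407 + 863 = 1,270
Youth dependency ratio = 14,744 / 28,699 × 100 = 51
Old-age dependency ratio = 1,270 / 28,699 × 100 = 4

Youth dependency ratio: 51
Old-age dependency ratio: 4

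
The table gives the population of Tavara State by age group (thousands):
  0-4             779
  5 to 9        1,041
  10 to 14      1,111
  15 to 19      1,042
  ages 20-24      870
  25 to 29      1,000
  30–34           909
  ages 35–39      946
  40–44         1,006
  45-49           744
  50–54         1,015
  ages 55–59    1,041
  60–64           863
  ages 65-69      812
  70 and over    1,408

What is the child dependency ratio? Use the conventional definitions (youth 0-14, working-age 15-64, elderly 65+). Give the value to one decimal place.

0–14: 779 + 1,041 + 1,111 = 2,931
15–64: 1,042 + 870 + 1,000 + 909 + 946 + 1,006 + 744 + 1,015 + 1,041 + 863 = 9,436
65+: 812 + 1,408 = 2,220
Youth dependency ratio = 2,931 / 9,436 × 100 = 31.1

Youth dependency ratio: 31.1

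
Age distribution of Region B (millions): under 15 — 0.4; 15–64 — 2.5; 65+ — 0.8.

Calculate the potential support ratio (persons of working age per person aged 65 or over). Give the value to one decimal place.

Potential support ratio: 3.1

Potential support ratio = 2.5 / 0.8 = 3.1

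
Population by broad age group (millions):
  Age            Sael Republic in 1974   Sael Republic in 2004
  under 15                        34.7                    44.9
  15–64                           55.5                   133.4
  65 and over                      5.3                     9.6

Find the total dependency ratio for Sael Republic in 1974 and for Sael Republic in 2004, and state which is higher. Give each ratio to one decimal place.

Sael Republic in 1974: 72.1
Sael Republic in 2004: 40.9
Higher: Sael Republic in 1974

Sael Republic in 1974: (34.7 + 5.3) / 55.5 × 100 = 40.0 / 55.5 × 100 = 72.1
Sael Republic in 2004: (44.9 + 9.6) / 133.4 × 100 = 54.5 / 133.4 × 100 = 40.9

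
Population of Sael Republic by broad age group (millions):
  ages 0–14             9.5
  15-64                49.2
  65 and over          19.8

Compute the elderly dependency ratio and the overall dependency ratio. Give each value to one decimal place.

Old-age dependency ratio: 40.2
Total dependency ratio: 59.6

Old-age dependency ratio = 19.8 / 49.2 × 100 = 40.2
Total dependency ratio = (9.5 + 19.8) / 49.2 × 100 = 29.3 / 49.2 × 100 = 59.6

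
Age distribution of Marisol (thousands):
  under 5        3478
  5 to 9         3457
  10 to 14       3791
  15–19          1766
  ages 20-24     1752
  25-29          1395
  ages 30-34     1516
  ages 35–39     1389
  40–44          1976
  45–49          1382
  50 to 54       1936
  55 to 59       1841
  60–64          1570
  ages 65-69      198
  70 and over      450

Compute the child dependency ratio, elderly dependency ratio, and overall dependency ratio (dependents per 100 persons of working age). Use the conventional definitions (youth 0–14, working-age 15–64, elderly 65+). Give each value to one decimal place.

0–14: 3478 + 3457 + 3791 = 10726
15–64: 1766 + 1752 + 1395 + 1516 + 1389 + 1976 + 1382 + 1936 + 1841 + 1570 = 16523
65+: 198 + 450 = 648
Youth dependency ratio = 10726 / 16523 × 100 = 64.9
Old-age dependency ratio = 648 / 16523 × 100 = 3.9
Total dependency ratio = (10726 + 648) / 16523 × 100 = 11374 / 16523 × 100 = 68.8

Youth dependency ratio: 64.9
Old-age dependency ratio: 3.9
Total dependency ratio: 68.8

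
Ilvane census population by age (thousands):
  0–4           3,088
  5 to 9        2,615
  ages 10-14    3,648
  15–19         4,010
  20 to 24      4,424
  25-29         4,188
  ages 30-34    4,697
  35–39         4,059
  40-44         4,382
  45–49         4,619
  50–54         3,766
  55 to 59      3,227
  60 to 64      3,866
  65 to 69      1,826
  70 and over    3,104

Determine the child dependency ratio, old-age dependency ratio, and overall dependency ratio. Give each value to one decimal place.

Youth dependency ratio: 22.7
Old-age dependency ratio: 12.0
Total dependency ratio: 34.6

0–14: 3,088 + 2,615 + 3,648 = 9,351
15–64: 4,010 + 4,424 + 4,188 + 4,697 + 4,059 + 4,382 + 4,619 + 3,766 + 3,227 + 3,866 = 41,238
65+: 1,826 + 3,104 = 4,930
Youth dependency ratio = 9,351 / 41,238 × 100 = 22.7
Old-age dependency ratio = 4,930 / 41,238 × 100 = 12.0
Total dependency ratio = (9,351 + 4,930) / 41,238 × 100 = 14,281 / 41,238 × 100 = 34.6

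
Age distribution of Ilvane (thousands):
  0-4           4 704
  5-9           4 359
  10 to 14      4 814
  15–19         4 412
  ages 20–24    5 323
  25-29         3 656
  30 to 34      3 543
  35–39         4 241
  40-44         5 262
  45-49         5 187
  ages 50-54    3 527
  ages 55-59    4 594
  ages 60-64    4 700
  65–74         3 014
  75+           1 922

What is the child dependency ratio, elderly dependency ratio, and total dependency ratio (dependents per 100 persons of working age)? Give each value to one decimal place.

0–14: 4 704 + 4 359 + 4 814 = 13 877
15–64: 4 412 + 5 323 + 3 656 + 3 543 + 4 241 + 5 262 + 5 187 + 3 527 + 4 594 + 4 700 = 44 445
65+: 3 014 + 1 922 = 4 936
Youth dependency ratio = 13 877 / 44 445 × 100 = 31.2
Old-age dependency ratio = 4 936 / 44 445 × 100 = 11.1
Total dependency ratio = (13 877 + 4 936) / 44 445 × 100 = 18 813 / 44 445 × 100 = 42.3

Youth dependency ratio: 31.2
Old-age dependency ratio: 11.1
Total dependency ratio: 42.3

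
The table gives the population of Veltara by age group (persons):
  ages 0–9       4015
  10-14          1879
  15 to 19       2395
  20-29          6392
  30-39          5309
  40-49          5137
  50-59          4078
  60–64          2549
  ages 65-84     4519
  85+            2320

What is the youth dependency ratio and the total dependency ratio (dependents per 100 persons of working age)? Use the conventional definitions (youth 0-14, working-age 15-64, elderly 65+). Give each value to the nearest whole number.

0–14: 4015 + 1879 = 5894
15–64: 2395 + 6392 + 5309 + 5137 + 4078 + 2549 = 25860
65+: 4519 + 2320 = 6839
Youth dependency ratio = 5894 / 25860 × 100 = 23
Total dependency ratio = (5894 + 6839) / 25860 × 100 = 12733 / 25860 × 100 = 49

Youth dependency ratio: 23
Total dependency ratio: 49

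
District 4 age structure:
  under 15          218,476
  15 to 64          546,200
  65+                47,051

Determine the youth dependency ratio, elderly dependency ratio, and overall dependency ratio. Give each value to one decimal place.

Youth dependency ratio = 218,476 / 546,200 × 100 = 40.0
Old-age dependency ratio = 47,051 / 546,200 × 100 = 8.6
Total dependency ratio = (218,476 + 47,051) / 546,200 × 100 = 265,527 / 546,200 × 100 = 48.6

Youth dependency ratio: 40.0
Old-age dependency ratio: 8.6
Total dependency ratio: 48.6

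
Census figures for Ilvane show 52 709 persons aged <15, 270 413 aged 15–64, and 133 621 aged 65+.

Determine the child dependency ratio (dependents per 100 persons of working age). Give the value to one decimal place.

Youth dependency ratio = 52 709 / 270 413 × 100 = 19.5

Youth dependency ratio: 19.5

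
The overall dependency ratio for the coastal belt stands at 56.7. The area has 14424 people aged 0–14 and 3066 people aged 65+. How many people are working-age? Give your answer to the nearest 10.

Total dependency ratio = (youth + elderly) / working-age × 100
56.7 = (14424 + 3066) / W × 100
⇒ 30850

Working-age: 30850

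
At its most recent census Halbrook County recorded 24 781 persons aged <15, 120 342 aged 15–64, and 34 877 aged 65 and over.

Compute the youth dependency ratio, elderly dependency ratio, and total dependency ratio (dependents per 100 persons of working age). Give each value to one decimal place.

Youth dependency ratio = 24 781 / 120 342 × 100 = 20.6
Old-age dependency ratio = 34 877 / 120 342 × 100 = 29.0
Total dependency ratio = (24 781 + 34 877) / 120 342 × 100 = 59 658 / 120 342 × 100 = 49.6

Youth dependency ratio: 20.6
Old-age dependency ratio: 29.0
Total dependency ratio: 49.6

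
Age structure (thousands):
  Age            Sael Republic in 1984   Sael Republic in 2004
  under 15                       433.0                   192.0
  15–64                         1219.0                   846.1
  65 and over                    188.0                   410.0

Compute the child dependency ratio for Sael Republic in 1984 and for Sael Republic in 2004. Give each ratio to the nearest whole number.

Sael Republic in 1984: 433.0 / 1219.0 × 100 = 36
Sael Republic in 2004: 192.0 / 846.1 × 100 = 23

Sael Republic in 1984: 36
Sael Republic in 2004: 23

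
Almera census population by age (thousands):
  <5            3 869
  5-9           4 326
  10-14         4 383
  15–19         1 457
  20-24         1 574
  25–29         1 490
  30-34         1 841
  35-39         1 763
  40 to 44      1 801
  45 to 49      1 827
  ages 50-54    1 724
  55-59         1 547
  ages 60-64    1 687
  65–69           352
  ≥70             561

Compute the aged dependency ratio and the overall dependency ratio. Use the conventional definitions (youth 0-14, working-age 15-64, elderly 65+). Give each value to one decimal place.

Old-age dependency ratio: 5.5
Total dependency ratio: 80.7

0–14: 3 869 + 4 326 + 4 383 = 12 578
15–64: 1 457 + 1 574 + 1 490 + 1 841 + 1 763 + 1 801 + 1 827 + 1 724 + 1 547 + 1 687 = 16 711
65+: 352 + 561 = 913
Old-age dependency ratio = 913 / 16 711 × 100 = 5.5
Total dependency ratio = (12 578 + 913) / 16 711 × 100 = 13 491 / 16 711 × 100 = 80.7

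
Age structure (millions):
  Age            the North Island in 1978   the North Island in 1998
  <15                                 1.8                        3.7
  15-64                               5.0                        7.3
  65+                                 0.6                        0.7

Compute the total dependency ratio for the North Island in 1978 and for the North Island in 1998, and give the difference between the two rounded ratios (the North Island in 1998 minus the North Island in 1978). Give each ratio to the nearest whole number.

the North Island in 1978: 48
the North Island in 1998: 60
Difference: +12

the North Island in 1978: (1.8 + 0.6) / 5.0 × 100 = 2.4 / 5.0 × 100 = 48
the North Island in 1998: (3.7 + 0.7) / 7.3 × 100 = 4.4 / 7.3 × 100 = 60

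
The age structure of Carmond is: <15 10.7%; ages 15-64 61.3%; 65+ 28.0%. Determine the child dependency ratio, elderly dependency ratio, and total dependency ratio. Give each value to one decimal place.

Youth dependency ratio: 17.5
Old-age dependency ratio: 45.7
Total dependency ratio: 63.1

Youth dependency ratio = 10.7 / 61.3 × 100 = 17.5
Old-age dependency ratio = 28.0 / 61.3 × 100 = 45.7
Total dependency ratio = (10.7 + 28.0) / 61.3 × 100 = 38.7 / 61.3 × 100 = 63.1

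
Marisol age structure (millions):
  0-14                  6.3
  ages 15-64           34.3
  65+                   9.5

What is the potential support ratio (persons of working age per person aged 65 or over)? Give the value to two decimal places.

Potential support ratio: 3.61

Potential support ratio = 34.3 / 9.5 = 3.61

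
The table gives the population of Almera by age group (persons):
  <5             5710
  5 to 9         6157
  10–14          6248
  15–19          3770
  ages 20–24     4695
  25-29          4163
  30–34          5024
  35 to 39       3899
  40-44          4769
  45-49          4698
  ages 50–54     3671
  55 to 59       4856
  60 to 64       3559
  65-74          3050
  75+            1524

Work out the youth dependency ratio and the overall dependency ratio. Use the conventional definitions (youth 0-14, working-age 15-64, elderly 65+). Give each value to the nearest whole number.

Youth dependency ratio: 42
Total dependency ratio: 53

0–14: 5710 + 6157 + 6248 = 18115
15–64: 3770 + 4695 + 4163 + 5024 + 3899 + 4769 + 4698 + 3671 + 4856 + 3559 = 43104
65+: 3050 + 1524 = 4574
Youth dependency ratio = 18115 / 43104 × 100 = 42
Total dependency ratio = (18115 + 4574) / 43104 × 100 = 22689 / 43104 × 100 = 53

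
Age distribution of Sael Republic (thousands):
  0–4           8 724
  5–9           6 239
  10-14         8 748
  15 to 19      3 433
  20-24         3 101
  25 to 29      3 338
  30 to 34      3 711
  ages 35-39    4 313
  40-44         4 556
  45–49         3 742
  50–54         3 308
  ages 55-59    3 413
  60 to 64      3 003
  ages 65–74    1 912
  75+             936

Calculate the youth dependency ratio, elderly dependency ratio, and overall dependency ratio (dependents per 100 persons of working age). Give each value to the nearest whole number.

Youth dependency ratio: 66
Old-age dependency ratio: 8
Total dependency ratio: 74

0–14: 8 724 + 6 239 + 8 748 = 23 711
15–64: 3 433 + 3 101 + 3 338 + 3 711 + 4 313 + 4 556 + 3 742 + 3 308 + 3 413 + 3 003 = 35 918
65+: 1 912 + 936 = 2 848
Youth dependency ratio = 23 711 / 35 918 × 100 = 66
Old-age dependency ratio = 2 848 / 35 918 × 100 = 8
Total dependency ratio = (23 711 + 2 848) / 35 918 × 100 = 26 559 / 35 918 × 100 = 74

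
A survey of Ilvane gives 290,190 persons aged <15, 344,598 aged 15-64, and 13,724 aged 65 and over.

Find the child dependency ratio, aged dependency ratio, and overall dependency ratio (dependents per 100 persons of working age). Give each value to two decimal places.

Youth dependency ratio = 290,190 / 344,598 × 100 = 84.21
Old-age dependency ratio = 13,724 / 344,598 × 100 = 3.98
Total dependency ratio = (290,190 + 13,724) / 344,598 × 100 = 303,914 / 344,598 × 100 = 88.19

Youth dependency ratio: 84.21
Old-age dependency ratio: 3.98
Total dependency ratio: 88.19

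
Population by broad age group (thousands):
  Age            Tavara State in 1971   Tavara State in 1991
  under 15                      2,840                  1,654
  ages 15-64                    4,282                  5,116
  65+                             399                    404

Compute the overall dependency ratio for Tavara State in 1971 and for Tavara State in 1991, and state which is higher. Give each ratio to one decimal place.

Tavara State in 1971: (2,840 + 399) / 4,282 × 100 = 3,239 / 4,282 × 100 = 75.6
Tavara State in 1991: (1,654 + 404) / 5,116 × 100 = 2,058 / 5,116 × 100 = 40.2

Tavara State in 1971: 75.6
Tavara State in 1991: 40.2
Higher: Tavara State in 1971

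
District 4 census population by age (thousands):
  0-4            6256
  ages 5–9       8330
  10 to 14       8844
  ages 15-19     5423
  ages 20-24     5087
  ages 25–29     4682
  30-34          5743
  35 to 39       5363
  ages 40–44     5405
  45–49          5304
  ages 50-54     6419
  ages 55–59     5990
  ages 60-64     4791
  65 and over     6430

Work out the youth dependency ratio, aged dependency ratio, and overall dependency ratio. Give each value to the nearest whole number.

0–14: 6256 + 8330 + 8844 = 23430
15–64: 5423 + 5087 + 4682 + 5743 + 5363 + 5405 + 5304 + 6419 + 5990 + 4791 = 54207
65+: 6430
Youth dependency ratio = 23430 / 54207 × 100 = 43
Old-age dependency ratio = 6430 / 54207 × 100 = 12
Total dependency ratio = (23430 + 6430) / 54207 × 100 = 29860 / 54207 × 100 = 55

Youth dependency ratio: 43
Old-age dependency ratio: 12
Total dependency ratio: 55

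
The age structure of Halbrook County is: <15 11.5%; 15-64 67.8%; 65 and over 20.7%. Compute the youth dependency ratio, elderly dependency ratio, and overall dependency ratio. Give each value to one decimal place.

Youth dependency ratio: 17.0
Old-age dependency ratio: 30.5
Total dependency ratio: 47.5

Youth dependency ratio = 11.5 / 67.8 × 100 = 17.0
Old-age dependency ratio = 20.7 / 67.8 × 100 = 30.5
Total dependency ratio = (11.5 + 20.7) / 67.8 × 100 = 32.2 / 67.8 × 100 = 47.5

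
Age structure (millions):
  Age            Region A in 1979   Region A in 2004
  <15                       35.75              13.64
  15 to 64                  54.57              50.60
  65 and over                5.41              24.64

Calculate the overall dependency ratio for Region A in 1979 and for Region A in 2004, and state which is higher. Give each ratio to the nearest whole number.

Region A in 1979: 75
Region A in 2004: 76
Higher: Region A in 2004

Region A in 1979: (35.75 + 5.41) / 54.57 × 100 = 41.16 / 54.57 × 100 = 75
Region A in 2004: (13.64 + 24.64) / 50.60 × 100 = 38.28 / 50.60 × 100 = 76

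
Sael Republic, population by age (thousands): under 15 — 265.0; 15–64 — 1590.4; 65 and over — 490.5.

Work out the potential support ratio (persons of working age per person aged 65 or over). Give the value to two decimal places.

Potential support ratio: 3.24

Potential support ratio = 1590.4 / 490.5 = 3.24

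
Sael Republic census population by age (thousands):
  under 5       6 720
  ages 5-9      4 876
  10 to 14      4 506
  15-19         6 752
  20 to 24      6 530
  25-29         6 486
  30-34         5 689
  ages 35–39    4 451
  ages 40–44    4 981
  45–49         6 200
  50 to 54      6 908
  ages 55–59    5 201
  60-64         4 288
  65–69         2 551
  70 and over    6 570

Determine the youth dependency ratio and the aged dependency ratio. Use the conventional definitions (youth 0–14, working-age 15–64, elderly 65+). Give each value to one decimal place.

Youth dependency ratio: 28.0
Old-age dependency ratio: 15.9

0–14: 6 720 + 4 876 + 4 506 = 16 102
15–64: 6 752 + 6 530 + 6 486 + 5 689 + 4 451 + 4 981 + 6 200 + 6 908 + 5 201 + 4 288 = 57 486
65+: 2 551 + 6 570 = 9 121
Youth dependency ratio = 16 102 / 57 486 × 100 = 28.0
Old-age dependency ratio = 9 121 / 57 486 × 100 = 15.9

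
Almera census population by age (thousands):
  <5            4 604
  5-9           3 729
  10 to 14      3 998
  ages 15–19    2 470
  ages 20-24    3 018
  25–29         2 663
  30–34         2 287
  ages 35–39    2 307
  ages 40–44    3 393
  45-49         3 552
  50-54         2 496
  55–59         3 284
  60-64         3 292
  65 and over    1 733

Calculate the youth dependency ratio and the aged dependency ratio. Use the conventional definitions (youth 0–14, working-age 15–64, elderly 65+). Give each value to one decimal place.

Youth dependency ratio: 42.9
Old-age dependency ratio: 6.0

0–14: 4 604 + 3 729 + 3 998 = 12 331
15–64: 2 470 + 3 018 + 2 663 + 2 287 + 2 307 + 3 393 + 3 552 + 2 496 + 3 284 + 3 292 = 28 762
65+: 1 733
Youth dependency ratio = 12 331 / 28 762 × 100 = 42.9
Old-age dependency ratio = 1 733 / 28 762 × 100 = 6.0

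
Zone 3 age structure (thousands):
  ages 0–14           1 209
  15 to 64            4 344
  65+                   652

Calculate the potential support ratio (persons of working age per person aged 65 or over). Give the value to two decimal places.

Potential support ratio: 6.66

Potential support ratio = 4 344 / 652 = 6.66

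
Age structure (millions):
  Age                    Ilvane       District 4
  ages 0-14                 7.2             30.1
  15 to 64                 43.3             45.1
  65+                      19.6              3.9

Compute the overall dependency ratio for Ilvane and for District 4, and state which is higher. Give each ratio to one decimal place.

Ilvane: 61.9
District 4: 75.4
Higher: District 4

Ilvane: (7.2 + 19.6) / 43.3 × 100 = 26.8 / 43.3 × 100 = 61.9
District 4: (30.1 + 3.9) / 45.1 × 100 = 34.0 / 45.1 × 100 = 75.4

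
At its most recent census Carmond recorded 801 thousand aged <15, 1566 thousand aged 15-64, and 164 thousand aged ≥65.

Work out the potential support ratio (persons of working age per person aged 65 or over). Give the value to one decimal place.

Potential support ratio = 1566 / 164 = 9.5

Potential support ratio: 9.5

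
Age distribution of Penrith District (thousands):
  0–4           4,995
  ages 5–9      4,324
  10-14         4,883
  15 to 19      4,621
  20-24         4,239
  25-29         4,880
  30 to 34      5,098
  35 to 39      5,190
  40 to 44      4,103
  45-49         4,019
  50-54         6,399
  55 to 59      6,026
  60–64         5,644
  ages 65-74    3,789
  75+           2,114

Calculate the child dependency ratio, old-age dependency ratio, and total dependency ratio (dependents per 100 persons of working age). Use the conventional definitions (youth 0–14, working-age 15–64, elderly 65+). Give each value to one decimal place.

Youth dependency ratio: 28.3
Old-age dependency ratio: 11.8
Total dependency ratio: 40.0

0–14: 4,995 + 4,324 + 4,883 = 14,202
15–64: 4,621 + 4,239 + 4,880 + 5,098 + 5,190 + 4,103 + 4,019 + 6,399 + 6,026 + 5,644 = 50,219
65+: 3,789 + 2,114 = 5,903
Youth dependency ratio = 14,202 / 50,219 × 100 = 28.3
Old-age dependency ratio = 5,903 / 50,219 × 100 = 11.8
Total dependency ratio = (14,202 + 5,903) / 50,219 × 100 = 20,105 / 50,219 × 100 = 40.0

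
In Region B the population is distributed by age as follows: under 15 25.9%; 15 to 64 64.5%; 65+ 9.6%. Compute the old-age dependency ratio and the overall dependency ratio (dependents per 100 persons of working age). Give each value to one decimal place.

Old-age dependency ratio = 9.6 / 64.5 × 100 = 14.9
Total dependency ratio = (25.9 + 9.6) / 64.5 × 100 = 35.5 / 64.5 × 100 = 55.0

Old-age dependency ratio: 14.9
Total dependency ratio: 55.0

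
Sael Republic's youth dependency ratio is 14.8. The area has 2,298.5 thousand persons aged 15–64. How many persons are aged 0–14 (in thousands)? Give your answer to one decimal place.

Youth dependency ratio = youth / working-age × 100
14.8 = Y / 2,298.5 × 100
⇒ 340.2

Aged 0–14: 340.2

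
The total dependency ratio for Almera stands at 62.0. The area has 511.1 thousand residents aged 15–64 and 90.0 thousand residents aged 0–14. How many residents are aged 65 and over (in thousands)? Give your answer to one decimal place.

Total dependency ratio = (youth + elderly) / working-age × 100
62.0 = (90.0 + E) / 511.1 × 100
⇒ 226.9

Aged 65 and over: 226.9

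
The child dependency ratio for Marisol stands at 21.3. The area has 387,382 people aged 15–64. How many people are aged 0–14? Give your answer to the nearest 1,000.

Youth dependency ratio = youth / working-age × 100
21.3 = Y / 387,382 × 100
⇒ 83,000

Aged 0–14: 83,000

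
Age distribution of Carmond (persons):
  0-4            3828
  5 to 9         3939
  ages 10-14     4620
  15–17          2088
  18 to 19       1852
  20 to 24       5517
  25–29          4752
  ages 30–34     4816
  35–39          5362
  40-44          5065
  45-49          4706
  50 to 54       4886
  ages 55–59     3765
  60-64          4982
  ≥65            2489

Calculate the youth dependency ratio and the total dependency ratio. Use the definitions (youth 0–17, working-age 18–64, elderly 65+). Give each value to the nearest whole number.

Youth dependency ratio: 32
Total dependency ratio: 37

0–17: 3828 + 3939 + 4620 + 2088 = 14475
18–64: 1852 + 5517 + 4752 + 4816 + 5362 + 5065 + 4706 + 4886 + 3765 + 4982 = 45703
65+: 2489
Youth dependency ratio = 14475 / 45703 × 100 = 32
Total dependency ratio = (14475 + 2489) / 45703 × 100 = 16964 / 45703 × 100 = 37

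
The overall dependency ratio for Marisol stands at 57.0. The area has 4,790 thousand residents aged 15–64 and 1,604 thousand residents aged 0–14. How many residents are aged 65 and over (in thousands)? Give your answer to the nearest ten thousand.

Total dependency ratio = (youth + elderly) / working-age × 100
57.0 = (1,604 + E) / 4,790 × 100
⇒ 1,130

Aged 65 and over: 1,130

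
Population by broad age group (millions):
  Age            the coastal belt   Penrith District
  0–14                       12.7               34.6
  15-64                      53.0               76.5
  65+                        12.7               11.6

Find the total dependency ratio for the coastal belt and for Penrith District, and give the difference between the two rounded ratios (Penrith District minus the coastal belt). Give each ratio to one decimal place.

the coastal belt: 47.9
Penrith District: 60.4
Difference: +12.5

the coastal belt: (12.7 + 12.7) / 53.0 × 100 = 25.4 / 53.0 × 100 = 47.9
Penrith District: (34.6 + 11.6) / 76.5 × 100 = 46.2 / 76.5 × 100 = 60.4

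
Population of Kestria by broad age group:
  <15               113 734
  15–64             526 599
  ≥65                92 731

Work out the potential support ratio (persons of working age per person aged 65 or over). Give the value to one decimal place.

Potential support ratio = 526 599 / 92 731 = 5.7

Potential support ratio: 5.7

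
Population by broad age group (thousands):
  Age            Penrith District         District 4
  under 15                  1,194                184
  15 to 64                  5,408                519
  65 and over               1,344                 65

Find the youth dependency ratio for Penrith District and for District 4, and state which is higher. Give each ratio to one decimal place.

Penrith District: 1,194 / 5,408 × 100 = 22.1
District 4: 184 / 519 × 100 = 35.5

Penrith District: 22.1
District 4: 35.5
Higher: District 4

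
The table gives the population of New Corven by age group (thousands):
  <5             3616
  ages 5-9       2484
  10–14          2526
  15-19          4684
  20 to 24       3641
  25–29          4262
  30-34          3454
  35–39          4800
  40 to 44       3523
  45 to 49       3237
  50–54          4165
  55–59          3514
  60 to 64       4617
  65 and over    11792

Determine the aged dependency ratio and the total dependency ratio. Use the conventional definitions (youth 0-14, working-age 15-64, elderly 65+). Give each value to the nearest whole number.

0–14: 3616 + 2484 + 2526 = 8626
15–64: 4684 + 3641 + 4262 + 3454 + 4800 + 3523 + 3237 + 4165 + 3514 + 4617 = 39897
65+: 11792
Old-age dependency ratio = 11792 / 39897 × 100 = 30
Total dependency ratio = (8626 + 11792) / 39897 × 100 = 20418 / 39897 × 100 = 51

Old-age dependency ratio: 30
Total dependency ratio: 51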